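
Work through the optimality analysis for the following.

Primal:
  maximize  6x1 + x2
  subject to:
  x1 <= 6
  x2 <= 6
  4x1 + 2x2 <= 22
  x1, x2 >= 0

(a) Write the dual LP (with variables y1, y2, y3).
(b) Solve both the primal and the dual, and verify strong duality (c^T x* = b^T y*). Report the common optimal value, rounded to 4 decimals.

The standard primal-dual pair for 'max c^T x s.t. A x <= b, x >= 0' is:
  Dual:  min b^T y  s.t.  A^T y >= c,  y >= 0.

So the dual LP is:
  minimize  6y1 + 6y2 + 22y3
  subject to:
    y1 + 4y3 >= 6
    y2 + 2y3 >= 1
    y1, y2, y3 >= 0

Solving the primal: x* = (5.5, 0).
  primal value c^T x* = 33.
Solving the dual: y* = (0, 0, 1.5).
  dual value b^T y* = 33.
Strong duality: c^T x* = b^T y*. Confirmed.

33


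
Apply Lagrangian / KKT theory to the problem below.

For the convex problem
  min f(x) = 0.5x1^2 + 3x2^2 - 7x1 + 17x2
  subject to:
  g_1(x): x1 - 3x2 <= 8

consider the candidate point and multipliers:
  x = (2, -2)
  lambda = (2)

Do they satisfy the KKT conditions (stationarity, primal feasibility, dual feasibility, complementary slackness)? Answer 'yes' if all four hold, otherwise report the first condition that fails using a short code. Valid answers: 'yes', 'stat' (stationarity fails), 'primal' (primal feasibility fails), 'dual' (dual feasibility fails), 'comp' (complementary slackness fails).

Gradient of f: grad f(x) = Q x + c = (-5, 5)
Constraint values g_i(x) = a_i^T x - b_i:
  g_1((2, -2)) = 0
Stationarity residual: grad f(x) + sum_i lambda_i a_i = (-3, -1)
  -> stationarity FAILS
Primal feasibility (all g_i <= 0): OK
Dual feasibility (all lambda_i >= 0): OK
Complementary slackness (lambda_i * g_i(x) = 0 for all i): OK

Verdict: the first failing condition is stationarity -> stat.

stat


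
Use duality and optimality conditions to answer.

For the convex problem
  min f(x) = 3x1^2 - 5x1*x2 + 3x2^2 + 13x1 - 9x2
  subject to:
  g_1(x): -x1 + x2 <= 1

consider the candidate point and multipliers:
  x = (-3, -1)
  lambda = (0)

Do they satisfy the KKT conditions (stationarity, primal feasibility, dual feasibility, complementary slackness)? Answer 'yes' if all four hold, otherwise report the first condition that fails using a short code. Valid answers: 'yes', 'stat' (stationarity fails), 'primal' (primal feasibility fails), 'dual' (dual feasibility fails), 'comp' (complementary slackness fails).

Gradient of f: grad f(x) = Q x + c = (0, 0)
Constraint values g_i(x) = a_i^T x - b_i:
  g_1((-3, -1)) = 1
Stationarity residual: grad f(x) + sum_i lambda_i a_i = (0, 0)
  -> stationarity OK
Primal feasibility (all g_i <= 0): FAILS
Dual feasibility (all lambda_i >= 0): OK
Complementary slackness (lambda_i * g_i(x) = 0 for all i): OK

Verdict: the first failing condition is primal_feasibility -> primal.

primal


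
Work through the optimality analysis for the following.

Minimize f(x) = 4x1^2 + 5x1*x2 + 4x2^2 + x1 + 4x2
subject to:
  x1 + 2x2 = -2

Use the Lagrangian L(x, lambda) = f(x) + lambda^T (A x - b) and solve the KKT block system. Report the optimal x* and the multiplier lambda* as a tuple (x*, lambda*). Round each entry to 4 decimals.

Form the Lagrangian:
  L(x, lambda) = (1/2) x^T Q x + c^T x + lambda^T (A x - b)
Stationarity (grad_x L = 0): Q x + c + A^T lambda = 0.
Primal feasibility: A x = b.

This gives the KKT block system:
  [ Q   A^T ] [ x     ]   [-c ]
  [ A    0  ] [ lambda ] = [ b ]

Solving the linear system:
  x*      = (0.4, -1.2)
  lambda* = (1.8)
  f(x*)   = -0.4

x* = (0.4, -1.2), lambda* = (1.8)


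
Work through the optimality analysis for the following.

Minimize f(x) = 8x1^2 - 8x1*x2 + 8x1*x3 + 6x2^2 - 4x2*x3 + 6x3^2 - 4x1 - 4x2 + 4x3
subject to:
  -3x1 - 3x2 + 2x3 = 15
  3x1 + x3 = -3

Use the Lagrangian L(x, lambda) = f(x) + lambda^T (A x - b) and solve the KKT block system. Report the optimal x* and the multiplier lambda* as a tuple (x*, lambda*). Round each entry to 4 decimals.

Form the Lagrangian:
  L(x, lambda) = (1/2) x^T Q x + c^T x + lambda^T (A x - b)
Stationarity (grad_x L = 0): Q x + c + A^T lambda = 0.
Primal feasibility: A x = b.

This gives the KKT block system:
  [ Q   A^T ] [ x     ]   [-c ]
  [ A    0  ] [ lambda ] = [ b ]

Solving the linear system:
  x*      = (-1.675, -1.975, 2.025)
  lambda* = (-7.4667, -7.8667)
  f(x*)   = 55.55

x* = (-1.675, -1.975, 2.025), lambda* = (-7.4667, -7.8667)


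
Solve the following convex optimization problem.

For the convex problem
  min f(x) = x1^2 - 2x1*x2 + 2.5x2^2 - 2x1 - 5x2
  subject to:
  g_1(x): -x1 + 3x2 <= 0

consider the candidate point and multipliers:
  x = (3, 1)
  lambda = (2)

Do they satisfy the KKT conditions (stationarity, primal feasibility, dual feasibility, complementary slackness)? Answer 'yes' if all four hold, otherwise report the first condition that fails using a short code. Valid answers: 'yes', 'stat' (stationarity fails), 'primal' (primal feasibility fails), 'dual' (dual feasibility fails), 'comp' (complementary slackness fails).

Gradient of f: grad f(x) = Q x + c = (2, -6)
Constraint values g_i(x) = a_i^T x - b_i:
  g_1((3, 1)) = 0
Stationarity residual: grad f(x) + sum_i lambda_i a_i = (0, 0)
  -> stationarity OK
Primal feasibility (all g_i <= 0): OK
Dual feasibility (all lambda_i >= 0): OK
Complementary slackness (lambda_i * g_i(x) = 0 for all i): OK

Verdict: yes, KKT holds.

yes


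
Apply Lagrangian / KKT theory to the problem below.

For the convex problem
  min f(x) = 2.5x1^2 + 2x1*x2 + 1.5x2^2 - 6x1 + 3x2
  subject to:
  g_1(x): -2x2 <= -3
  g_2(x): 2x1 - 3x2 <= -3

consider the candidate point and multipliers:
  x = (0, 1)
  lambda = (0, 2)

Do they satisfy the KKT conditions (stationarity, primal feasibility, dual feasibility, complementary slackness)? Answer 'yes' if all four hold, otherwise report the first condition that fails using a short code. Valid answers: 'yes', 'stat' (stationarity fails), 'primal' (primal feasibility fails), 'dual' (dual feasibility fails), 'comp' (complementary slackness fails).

Gradient of f: grad f(x) = Q x + c = (-4, 6)
Constraint values g_i(x) = a_i^T x - b_i:
  g_1((0, 1)) = 1
  g_2((0, 1)) = 0
Stationarity residual: grad f(x) + sum_i lambda_i a_i = (0, 0)
  -> stationarity OK
Primal feasibility (all g_i <= 0): FAILS
Dual feasibility (all lambda_i >= 0): OK
Complementary slackness (lambda_i * g_i(x) = 0 for all i): OK

Verdict: the first failing condition is primal_feasibility -> primal.

primal


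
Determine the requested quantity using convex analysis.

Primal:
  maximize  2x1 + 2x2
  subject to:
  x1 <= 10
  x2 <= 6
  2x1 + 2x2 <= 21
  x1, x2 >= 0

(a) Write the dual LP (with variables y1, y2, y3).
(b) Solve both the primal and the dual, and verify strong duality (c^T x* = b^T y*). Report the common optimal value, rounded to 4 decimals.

The standard primal-dual pair for 'max c^T x s.t. A x <= b, x >= 0' is:
  Dual:  min b^T y  s.t.  A^T y >= c,  y >= 0.

So the dual LP is:
  minimize  10y1 + 6y2 + 21y3
  subject to:
    y1 + 2y3 >= 2
    y2 + 2y3 >= 2
    y1, y2, y3 >= 0

Solving the primal: x* = (4.5, 6).
  primal value c^T x* = 21.
Solving the dual: y* = (0, 0, 1).
  dual value b^T y* = 21.
Strong duality: c^T x* = b^T y*. Confirmed.

21


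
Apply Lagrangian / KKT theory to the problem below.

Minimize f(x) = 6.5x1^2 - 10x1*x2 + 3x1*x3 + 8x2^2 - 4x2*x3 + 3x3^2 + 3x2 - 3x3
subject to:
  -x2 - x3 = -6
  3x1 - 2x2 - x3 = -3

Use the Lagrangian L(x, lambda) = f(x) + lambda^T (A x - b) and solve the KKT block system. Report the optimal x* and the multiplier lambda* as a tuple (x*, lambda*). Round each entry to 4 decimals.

Form the Lagrangian:
  L(x, lambda) = (1/2) x^T Q x + c^T x + lambda^T (A x - b)
Stationarity (grad_x L = 0): Q x + c + A^T lambda = 0.
Primal feasibility: A x = b.

This gives the KKT block system:
  [ Q   A^T ] [ x     ]   [-c ]
  [ A    0  ] [ lambda ] = [ b ]

Solving the linear system:
  x*      = (1.8293, 2.4878, 3.5122)
  lambda* = (16.7561, -3.1463)
  f(x*)   = 44.0122

x* = (1.8293, 2.4878, 3.5122), lambda* = (16.7561, -3.1463)


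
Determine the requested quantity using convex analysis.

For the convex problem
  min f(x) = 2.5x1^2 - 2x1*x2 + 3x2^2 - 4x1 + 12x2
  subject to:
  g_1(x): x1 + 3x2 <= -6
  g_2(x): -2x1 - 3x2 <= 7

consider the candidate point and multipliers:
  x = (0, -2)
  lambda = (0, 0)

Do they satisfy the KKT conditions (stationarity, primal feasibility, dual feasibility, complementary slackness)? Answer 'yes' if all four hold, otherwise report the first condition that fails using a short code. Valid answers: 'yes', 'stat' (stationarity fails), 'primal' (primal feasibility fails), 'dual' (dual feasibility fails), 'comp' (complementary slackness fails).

Gradient of f: grad f(x) = Q x + c = (0, 0)
Constraint values g_i(x) = a_i^T x - b_i:
  g_1((0, -2)) = 0
  g_2((0, -2)) = -1
Stationarity residual: grad f(x) + sum_i lambda_i a_i = (0, 0)
  -> stationarity OK
Primal feasibility (all g_i <= 0): OK
Dual feasibility (all lambda_i >= 0): OK
Complementary slackness (lambda_i * g_i(x) = 0 for all i): OK

Verdict: yes, KKT holds.

yes


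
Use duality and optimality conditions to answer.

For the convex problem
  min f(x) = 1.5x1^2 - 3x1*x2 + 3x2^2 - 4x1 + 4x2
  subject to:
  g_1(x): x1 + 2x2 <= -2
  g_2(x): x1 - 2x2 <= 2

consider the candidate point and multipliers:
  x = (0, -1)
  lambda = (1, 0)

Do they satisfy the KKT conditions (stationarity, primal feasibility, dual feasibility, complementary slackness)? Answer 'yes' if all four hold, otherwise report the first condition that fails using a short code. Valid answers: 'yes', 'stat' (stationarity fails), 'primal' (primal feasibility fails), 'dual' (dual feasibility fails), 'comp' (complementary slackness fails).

Gradient of f: grad f(x) = Q x + c = (-1, -2)
Constraint values g_i(x) = a_i^T x - b_i:
  g_1((0, -1)) = 0
  g_2((0, -1)) = 0
Stationarity residual: grad f(x) + sum_i lambda_i a_i = (0, 0)
  -> stationarity OK
Primal feasibility (all g_i <= 0): OK
Dual feasibility (all lambda_i >= 0): OK
Complementary slackness (lambda_i * g_i(x) = 0 for all i): OK

Verdict: yes, KKT holds.

yes


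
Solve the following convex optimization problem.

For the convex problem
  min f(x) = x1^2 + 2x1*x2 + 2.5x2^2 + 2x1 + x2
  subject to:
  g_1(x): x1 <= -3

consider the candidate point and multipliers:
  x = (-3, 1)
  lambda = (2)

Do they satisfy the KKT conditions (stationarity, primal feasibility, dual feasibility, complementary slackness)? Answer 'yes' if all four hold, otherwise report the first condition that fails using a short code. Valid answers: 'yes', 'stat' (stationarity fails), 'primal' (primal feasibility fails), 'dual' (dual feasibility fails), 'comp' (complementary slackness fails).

Gradient of f: grad f(x) = Q x + c = (-2, 0)
Constraint values g_i(x) = a_i^T x - b_i:
  g_1((-3, 1)) = 0
Stationarity residual: grad f(x) + sum_i lambda_i a_i = (0, 0)
  -> stationarity OK
Primal feasibility (all g_i <= 0): OK
Dual feasibility (all lambda_i >= 0): OK
Complementary slackness (lambda_i * g_i(x) = 0 for all i): OK

Verdict: yes, KKT holds.

yes


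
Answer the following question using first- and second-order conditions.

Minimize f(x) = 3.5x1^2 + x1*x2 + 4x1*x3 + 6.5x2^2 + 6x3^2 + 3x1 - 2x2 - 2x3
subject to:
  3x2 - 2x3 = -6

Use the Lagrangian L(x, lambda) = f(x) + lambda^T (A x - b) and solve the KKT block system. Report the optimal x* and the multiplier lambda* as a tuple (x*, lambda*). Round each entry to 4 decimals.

Form the Lagrangian:
  L(x, lambda) = (1/2) x^T Q x + c^T x + lambda^T (A x - b)
Stationarity (grad_x L = 0): Q x + c + A^T lambda = 0.
Primal feasibility: A x = b.

This gives the KKT block system:
  [ Q   A^T ] [ x     ]   [-c ]
  [ A    0  ] [ lambda ] = [ b ]

Solving the linear system:
  x*      = (-1.1126, -1.0303, 1.4545)
  lambda* = (5.5022)
  f(x*)   = 14.4134

x* = (-1.1126, -1.0303, 1.4545), lambda* = (5.5022)


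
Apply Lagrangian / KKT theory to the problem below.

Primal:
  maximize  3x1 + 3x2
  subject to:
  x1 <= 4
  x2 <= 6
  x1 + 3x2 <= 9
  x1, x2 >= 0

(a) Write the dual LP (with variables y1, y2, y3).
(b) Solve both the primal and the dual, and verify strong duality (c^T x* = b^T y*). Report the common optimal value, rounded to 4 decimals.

The standard primal-dual pair for 'max c^T x s.t. A x <= b, x >= 0' is:
  Dual:  min b^T y  s.t.  A^T y >= c,  y >= 0.

So the dual LP is:
  minimize  4y1 + 6y2 + 9y3
  subject to:
    y1 + y3 >= 3
    y2 + 3y3 >= 3
    y1, y2, y3 >= 0

Solving the primal: x* = (4, 1.6667).
  primal value c^T x* = 17.
Solving the dual: y* = (2, 0, 1).
  dual value b^T y* = 17.
Strong duality: c^T x* = b^T y*. Confirmed.

17


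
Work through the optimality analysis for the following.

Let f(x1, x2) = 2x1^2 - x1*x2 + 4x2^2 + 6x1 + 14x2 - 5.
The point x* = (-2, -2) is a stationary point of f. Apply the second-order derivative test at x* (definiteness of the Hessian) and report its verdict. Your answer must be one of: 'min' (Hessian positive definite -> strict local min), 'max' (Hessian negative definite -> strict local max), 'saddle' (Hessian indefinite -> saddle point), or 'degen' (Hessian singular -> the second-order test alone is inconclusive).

Compute the Hessian H = grad^2 f:
  H = [[4, -1], [-1, 8]]
Verify stationarity: grad f(x*) = H x* + g = (0, 0).
Eigenvalues of H: 3.7639, 8.2361.
Both eigenvalues > 0, so H is positive definite -> x* is a strict local min.

min


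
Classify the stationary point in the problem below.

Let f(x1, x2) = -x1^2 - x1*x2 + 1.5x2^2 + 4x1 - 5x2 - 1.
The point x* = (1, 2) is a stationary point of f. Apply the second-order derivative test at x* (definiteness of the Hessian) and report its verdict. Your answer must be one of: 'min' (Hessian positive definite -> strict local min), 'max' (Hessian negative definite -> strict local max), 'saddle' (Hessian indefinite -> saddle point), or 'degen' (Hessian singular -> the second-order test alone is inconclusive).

Compute the Hessian H = grad^2 f:
  H = [[-2, -1], [-1, 3]]
Verify stationarity: grad f(x*) = H x* + g = (0, 0).
Eigenvalues of H: -2.1926, 3.1926.
Eigenvalues have mixed signs, so H is indefinite -> x* is a saddle point.

saddle


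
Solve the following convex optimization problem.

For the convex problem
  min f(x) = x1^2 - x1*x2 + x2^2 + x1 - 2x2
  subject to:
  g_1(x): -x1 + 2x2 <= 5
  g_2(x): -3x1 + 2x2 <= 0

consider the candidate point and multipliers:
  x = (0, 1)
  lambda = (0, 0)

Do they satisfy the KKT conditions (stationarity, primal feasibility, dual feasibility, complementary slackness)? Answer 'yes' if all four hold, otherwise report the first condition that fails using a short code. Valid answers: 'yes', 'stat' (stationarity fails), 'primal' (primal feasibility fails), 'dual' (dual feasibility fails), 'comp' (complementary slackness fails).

Gradient of f: grad f(x) = Q x + c = (0, 0)
Constraint values g_i(x) = a_i^T x - b_i:
  g_1((0, 1)) = -3
  g_2((0, 1)) = 2
Stationarity residual: grad f(x) + sum_i lambda_i a_i = (0, 0)
  -> stationarity OK
Primal feasibility (all g_i <= 0): FAILS
Dual feasibility (all lambda_i >= 0): OK
Complementary slackness (lambda_i * g_i(x) = 0 for all i): OK

Verdict: the first failing condition is primal_feasibility -> primal.

primal


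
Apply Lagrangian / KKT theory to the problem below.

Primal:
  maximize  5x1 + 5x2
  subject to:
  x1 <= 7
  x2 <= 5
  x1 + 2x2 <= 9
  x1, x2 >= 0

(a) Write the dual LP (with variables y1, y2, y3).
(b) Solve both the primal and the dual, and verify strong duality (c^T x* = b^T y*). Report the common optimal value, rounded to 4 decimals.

The standard primal-dual pair for 'max c^T x s.t. A x <= b, x >= 0' is:
  Dual:  min b^T y  s.t.  A^T y >= c,  y >= 0.

So the dual LP is:
  minimize  7y1 + 5y2 + 9y3
  subject to:
    y1 + y3 >= 5
    y2 + 2y3 >= 5
    y1, y2, y3 >= 0

Solving the primal: x* = (7, 1).
  primal value c^T x* = 40.
Solving the dual: y* = (2.5, 0, 2.5).
  dual value b^T y* = 40.
Strong duality: c^T x* = b^T y*. Confirmed.

40


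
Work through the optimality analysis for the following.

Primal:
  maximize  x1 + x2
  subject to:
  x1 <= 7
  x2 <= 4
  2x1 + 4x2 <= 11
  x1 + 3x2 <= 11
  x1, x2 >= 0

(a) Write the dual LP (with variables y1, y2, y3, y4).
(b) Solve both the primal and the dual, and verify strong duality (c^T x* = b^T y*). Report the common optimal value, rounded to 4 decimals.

The standard primal-dual pair for 'max c^T x s.t. A x <= b, x >= 0' is:
  Dual:  min b^T y  s.t.  A^T y >= c,  y >= 0.

So the dual LP is:
  minimize  7y1 + 4y2 + 11y3 + 11y4
  subject to:
    y1 + 2y3 + y4 >= 1
    y2 + 4y3 + 3y4 >= 1
    y1, y2, y3, y4 >= 0

Solving the primal: x* = (5.5, 0).
  primal value c^T x* = 5.5.
Solving the dual: y* = (0, 0, 0.5, 0).
  dual value b^T y* = 5.5.
Strong duality: c^T x* = b^T y*. Confirmed.

5.5


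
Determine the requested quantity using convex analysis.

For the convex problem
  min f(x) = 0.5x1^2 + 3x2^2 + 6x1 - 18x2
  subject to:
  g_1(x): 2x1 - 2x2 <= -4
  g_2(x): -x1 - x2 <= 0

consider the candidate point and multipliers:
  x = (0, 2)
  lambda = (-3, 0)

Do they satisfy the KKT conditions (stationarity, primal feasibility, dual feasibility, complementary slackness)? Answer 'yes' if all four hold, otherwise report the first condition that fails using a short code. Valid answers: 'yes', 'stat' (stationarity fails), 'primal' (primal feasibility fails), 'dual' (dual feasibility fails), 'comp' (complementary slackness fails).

Gradient of f: grad f(x) = Q x + c = (6, -6)
Constraint values g_i(x) = a_i^T x - b_i:
  g_1((0, 2)) = 0
  g_2((0, 2)) = -2
Stationarity residual: grad f(x) + sum_i lambda_i a_i = (0, 0)
  -> stationarity OK
Primal feasibility (all g_i <= 0): OK
Dual feasibility (all lambda_i >= 0): FAILS
Complementary slackness (lambda_i * g_i(x) = 0 for all i): OK

Verdict: the first failing condition is dual_feasibility -> dual.

dual


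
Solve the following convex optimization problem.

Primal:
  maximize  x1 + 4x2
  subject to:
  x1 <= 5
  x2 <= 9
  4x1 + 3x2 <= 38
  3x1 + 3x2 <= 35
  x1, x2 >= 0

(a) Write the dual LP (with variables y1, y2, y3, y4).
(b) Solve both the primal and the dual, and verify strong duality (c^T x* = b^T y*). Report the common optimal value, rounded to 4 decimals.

The standard primal-dual pair for 'max c^T x s.t. A x <= b, x >= 0' is:
  Dual:  min b^T y  s.t.  A^T y >= c,  y >= 0.

So the dual LP is:
  minimize  5y1 + 9y2 + 38y3 + 35y4
  subject to:
    y1 + 4y3 + 3y4 >= 1
    y2 + 3y3 + 3y4 >= 4
    y1, y2, y3, y4 >= 0

Solving the primal: x* = (2.6667, 9).
  primal value c^T x* = 38.6667.
Solving the dual: y* = (0, 3, 0, 0.3333).
  dual value b^T y* = 38.6667.
Strong duality: c^T x* = b^T y*. Confirmed.

38.6667


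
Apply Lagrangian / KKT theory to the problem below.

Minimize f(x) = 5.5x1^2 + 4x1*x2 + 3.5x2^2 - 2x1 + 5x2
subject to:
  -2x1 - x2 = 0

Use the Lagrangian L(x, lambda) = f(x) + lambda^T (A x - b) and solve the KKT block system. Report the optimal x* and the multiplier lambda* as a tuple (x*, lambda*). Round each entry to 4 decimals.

Form the Lagrangian:
  L(x, lambda) = (1/2) x^T Q x + c^T x + lambda^T (A x - b)
Stationarity (grad_x L = 0): Q x + c + A^T lambda = 0.
Primal feasibility: A x = b.

This gives the KKT block system:
  [ Q   A^T ] [ x     ]   [-c ]
  [ A    0  ] [ lambda ] = [ b ]

Solving the linear system:
  x*      = (0.5217, -1.0435)
  lambda* = (-0.2174)
  f(x*)   = -3.1304

x* = (0.5217, -1.0435), lambda* = (-0.2174)


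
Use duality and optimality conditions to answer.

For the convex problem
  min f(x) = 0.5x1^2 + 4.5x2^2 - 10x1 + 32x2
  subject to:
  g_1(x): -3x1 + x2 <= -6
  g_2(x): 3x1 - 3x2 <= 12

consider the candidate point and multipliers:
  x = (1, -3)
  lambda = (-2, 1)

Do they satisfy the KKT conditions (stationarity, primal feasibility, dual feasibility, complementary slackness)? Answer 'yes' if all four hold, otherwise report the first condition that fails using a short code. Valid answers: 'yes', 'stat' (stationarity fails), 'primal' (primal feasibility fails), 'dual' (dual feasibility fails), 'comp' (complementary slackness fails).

Gradient of f: grad f(x) = Q x + c = (-9, 5)
Constraint values g_i(x) = a_i^T x - b_i:
  g_1((1, -3)) = 0
  g_2((1, -3)) = 0
Stationarity residual: grad f(x) + sum_i lambda_i a_i = (0, 0)
  -> stationarity OK
Primal feasibility (all g_i <= 0): OK
Dual feasibility (all lambda_i >= 0): FAILS
Complementary slackness (lambda_i * g_i(x) = 0 for all i): OK

Verdict: the first failing condition is dual_feasibility -> dual.

dual


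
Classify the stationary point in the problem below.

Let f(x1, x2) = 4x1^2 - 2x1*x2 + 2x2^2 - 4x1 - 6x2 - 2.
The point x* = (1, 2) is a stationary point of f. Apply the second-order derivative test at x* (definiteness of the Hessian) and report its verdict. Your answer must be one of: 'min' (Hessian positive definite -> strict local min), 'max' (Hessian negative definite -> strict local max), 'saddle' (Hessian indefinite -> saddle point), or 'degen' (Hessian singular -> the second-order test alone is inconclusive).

Compute the Hessian H = grad^2 f:
  H = [[8, -2], [-2, 4]]
Verify stationarity: grad f(x*) = H x* + g = (0, 0).
Eigenvalues of H: 3.1716, 8.8284.
Both eigenvalues > 0, so H is positive definite -> x* is a strict local min.

min


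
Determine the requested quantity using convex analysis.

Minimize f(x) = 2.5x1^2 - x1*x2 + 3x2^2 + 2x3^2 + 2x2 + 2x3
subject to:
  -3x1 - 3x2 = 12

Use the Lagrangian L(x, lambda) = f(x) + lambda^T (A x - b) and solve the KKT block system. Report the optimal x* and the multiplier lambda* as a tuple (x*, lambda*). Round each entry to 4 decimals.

Form the Lagrangian:
  L(x, lambda) = (1/2) x^T Q x + c^T x + lambda^T (A x - b)
Stationarity (grad_x L = 0): Q x + c + A^T lambda = 0.
Primal feasibility: A x = b.

This gives the KKT block system:
  [ Q   A^T ] [ x     ]   [-c ]
  [ A    0  ] [ lambda ] = [ b ]

Solving the linear system:
  x*      = (-2, -2, -0.5)
  lambda* = (-2.6667)
  f(x*)   = 13.5

x* = (-2, -2, -0.5), lambda* = (-2.6667)


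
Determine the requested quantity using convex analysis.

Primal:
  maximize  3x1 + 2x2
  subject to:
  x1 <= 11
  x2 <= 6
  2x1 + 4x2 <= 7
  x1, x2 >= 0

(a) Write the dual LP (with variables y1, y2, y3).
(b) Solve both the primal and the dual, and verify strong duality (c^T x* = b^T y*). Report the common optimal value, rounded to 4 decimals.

The standard primal-dual pair for 'max c^T x s.t. A x <= b, x >= 0' is:
  Dual:  min b^T y  s.t.  A^T y >= c,  y >= 0.

So the dual LP is:
  minimize  11y1 + 6y2 + 7y3
  subject to:
    y1 + 2y3 >= 3
    y2 + 4y3 >= 2
    y1, y2, y3 >= 0

Solving the primal: x* = (3.5, 0).
  primal value c^T x* = 10.5.
Solving the dual: y* = (0, 0, 1.5).
  dual value b^T y* = 10.5.
Strong duality: c^T x* = b^T y*. Confirmed.

10.5


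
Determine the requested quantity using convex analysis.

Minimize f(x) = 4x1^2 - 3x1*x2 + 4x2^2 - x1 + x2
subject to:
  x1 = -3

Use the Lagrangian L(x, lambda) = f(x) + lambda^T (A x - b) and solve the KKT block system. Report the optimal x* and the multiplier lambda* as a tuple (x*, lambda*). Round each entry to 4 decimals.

Form the Lagrangian:
  L(x, lambda) = (1/2) x^T Q x + c^T x + lambda^T (A x - b)
Stationarity (grad_x L = 0): Q x + c + A^T lambda = 0.
Primal feasibility: A x = b.

This gives the KKT block system:
  [ Q   A^T ] [ x     ]   [-c ]
  [ A    0  ] [ lambda ] = [ b ]

Solving the linear system:
  x*      = (-3, -1.25)
  lambda* = (21.25)
  f(x*)   = 32.75

x* = (-3, -1.25), lambda* = (21.25)


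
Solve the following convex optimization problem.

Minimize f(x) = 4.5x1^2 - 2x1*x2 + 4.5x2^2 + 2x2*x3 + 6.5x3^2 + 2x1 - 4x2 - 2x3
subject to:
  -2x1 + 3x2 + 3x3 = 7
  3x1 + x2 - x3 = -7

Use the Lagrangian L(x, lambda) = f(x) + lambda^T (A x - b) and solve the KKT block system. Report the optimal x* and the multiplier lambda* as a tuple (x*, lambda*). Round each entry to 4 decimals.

Form the Lagrangian:
  L(x, lambda) = (1/2) x^T Q x + c^T x + lambda^T (A x - b)
Stationarity (grad_x L = 0): Q x + c + A^T lambda = 0.
Primal feasibility: A x = b.

This gives the KKT block system:
  [ Q   A^T ] [ x     ]   [-c ]
  [ A    0  ] [ lambda ] = [ b ]

Solving the linear system:
  x*      = (-2.03, 0.035, 0.9449)
  lambda* = (-2.1033, 4.0446)
  f(x*)   = 18.4725

x* = (-2.03, 0.035, 0.9449), lambda* = (-2.1033, 4.0446)


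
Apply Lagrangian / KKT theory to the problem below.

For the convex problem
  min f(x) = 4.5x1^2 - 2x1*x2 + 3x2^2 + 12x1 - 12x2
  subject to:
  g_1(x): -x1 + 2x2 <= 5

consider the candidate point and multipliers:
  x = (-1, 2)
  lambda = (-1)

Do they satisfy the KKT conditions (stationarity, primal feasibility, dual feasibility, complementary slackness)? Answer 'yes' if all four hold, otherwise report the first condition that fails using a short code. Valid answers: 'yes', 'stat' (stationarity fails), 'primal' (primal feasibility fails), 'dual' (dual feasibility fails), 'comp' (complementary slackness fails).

Gradient of f: grad f(x) = Q x + c = (-1, 2)
Constraint values g_i(x) = a_i^T x - b_i:
  g_1((-1, 2)) = 0
Stationarity residual: grad f(x) + sum_i lambda_i a_i = (0, 0)
  -> stationarity OK
Primal feasibility (all g_i <= 0): OK
Dual feasibility (all lambda_i >= 0): FAILS
Complementary slackness (lambda_i * g_i(x) = 0 for all i): OK

Verdict: the first failing condition is dual_feasibility -> dual.

dual


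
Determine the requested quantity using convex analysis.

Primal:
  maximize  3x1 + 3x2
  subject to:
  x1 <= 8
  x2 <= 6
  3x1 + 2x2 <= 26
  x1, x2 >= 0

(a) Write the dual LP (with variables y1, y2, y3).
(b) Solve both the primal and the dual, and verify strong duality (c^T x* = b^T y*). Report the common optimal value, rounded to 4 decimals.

The standard primal-dual pair for 'max c^T x s.t. A x <= b, x >= 0' is:
  Dual:  min b^T y  s.t.  A^T y >= c,  y >= 0.

So the dual LP is:
  minimize  8y1 + 6y2 + 26y3
  subject to:
    y1 + 3y3 >= 3
    y2 + 2y3 >= 3
    y1, y2, y3 >= 0

Solving the primal: x* = (4.6667, 6).
  primal value c^T x* = 32.
Solving the dual: y* = (0, 1, 1).
  dual value b^T y* = 32.
Strong duality: c^T x* = b^T y*. Confirmed.

32


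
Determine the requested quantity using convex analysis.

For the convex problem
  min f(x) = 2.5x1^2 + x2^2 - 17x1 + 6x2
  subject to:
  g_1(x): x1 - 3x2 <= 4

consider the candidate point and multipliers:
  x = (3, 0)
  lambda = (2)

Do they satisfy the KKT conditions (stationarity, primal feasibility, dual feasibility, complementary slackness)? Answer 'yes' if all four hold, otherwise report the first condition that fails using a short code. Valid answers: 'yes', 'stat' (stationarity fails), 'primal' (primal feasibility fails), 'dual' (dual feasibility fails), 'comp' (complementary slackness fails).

Gradient of f: grad f(x) = Q x + c = (-2, 6)
Constraint values g_i(x) = a_i^T x - b_i:
  g_1((3, 0)) = -1
Stationarity residual: grad f(x) + sum_i lambda_i a_i = (0, 0)
  -> stationarity OK
Primal feasibility (all g_i <= 0): OK
Dual feasibility (all lambda_i >= 0): OK
Complementary slackness (lambda_i * g_i(x) = 0 for all i): FAILS

Verdict: the first failing condition is complementary_slackness -> comp.

comp


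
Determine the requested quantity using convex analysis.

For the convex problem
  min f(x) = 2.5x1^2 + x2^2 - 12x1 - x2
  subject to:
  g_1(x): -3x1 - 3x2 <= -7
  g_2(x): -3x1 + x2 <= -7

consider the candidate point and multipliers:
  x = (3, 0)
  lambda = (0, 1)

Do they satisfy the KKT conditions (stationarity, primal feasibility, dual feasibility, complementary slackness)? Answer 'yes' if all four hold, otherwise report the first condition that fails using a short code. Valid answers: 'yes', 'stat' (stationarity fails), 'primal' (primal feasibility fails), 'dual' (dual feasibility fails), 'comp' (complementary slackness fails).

Gradient of f: grad f(x) = Q x + c = (3, -1)
Constraint values g_i(x) = a_i^T x - b_i:
  g_1((3, 0)) = -2
  g_2((3, 0)) = -2
Stationarity residual: grad f(x) + sum_i lambda_i a_i = (0, 0)
  -> stationarity OK
Primal feasibility (all g_i <= 0): OK
Dual feasibility (all lambda_i >= 0): OK
Complementary slackness (lambda_i * g_i(x) = 0 for all i): FAILS

Verdict: the first failing condition is complementary_slackness -> comp.

comp


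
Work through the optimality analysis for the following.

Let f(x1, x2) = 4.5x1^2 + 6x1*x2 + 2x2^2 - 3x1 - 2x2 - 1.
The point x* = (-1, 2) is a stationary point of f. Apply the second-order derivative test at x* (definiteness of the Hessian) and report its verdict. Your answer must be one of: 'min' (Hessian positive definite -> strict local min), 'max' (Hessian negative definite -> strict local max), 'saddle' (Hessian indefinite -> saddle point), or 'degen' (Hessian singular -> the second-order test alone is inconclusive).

Compute the Hessian H = grad^2 f:
  H = [[9, 6], [6, 4]]
Verify stationarity: grad f(x*) = H x* + g = (0, 0).
Eigenvalues of H: 0, 13.
H has a zero eigenvalue (singular; positive semidefinite but not definite), so H is neither positive definite, negative definite, nor indefinite. The second-order test alone is inconclusive -> degen.
(Indeed, f is constant along the null direction of H through x*, so x* is not a strict local extremum.)

degen


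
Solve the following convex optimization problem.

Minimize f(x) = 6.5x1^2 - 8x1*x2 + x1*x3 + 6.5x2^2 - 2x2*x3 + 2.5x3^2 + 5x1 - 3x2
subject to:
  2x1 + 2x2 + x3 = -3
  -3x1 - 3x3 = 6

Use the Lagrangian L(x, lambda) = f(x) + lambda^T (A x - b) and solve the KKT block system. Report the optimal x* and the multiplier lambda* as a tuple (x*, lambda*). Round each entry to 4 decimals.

Form the Lagrangian:
  L(x, lambda) = (1/2) x^T Q x + c^T x + lambda^T (A x - b)
Stationarity (grad_x L = 0): Q x + c + A^T lambda = 0.
Primal feasibility: A x = b.

This gives the KKT block system:
  [ Q   A^T ] [ x     ]   [-c ]
  [ A    0  ] [ lambda ] = [ b ]

Solving the linear system:
  x*      = (-0.7426, -0.1287, -1.2574)
  lambda* = (-1.8911, -2.8878)
  f(x*)   = 4.1634

x* = (-0.7426, -0.1287, -1.2574), lambda* = (-1.8911, -2.8878)


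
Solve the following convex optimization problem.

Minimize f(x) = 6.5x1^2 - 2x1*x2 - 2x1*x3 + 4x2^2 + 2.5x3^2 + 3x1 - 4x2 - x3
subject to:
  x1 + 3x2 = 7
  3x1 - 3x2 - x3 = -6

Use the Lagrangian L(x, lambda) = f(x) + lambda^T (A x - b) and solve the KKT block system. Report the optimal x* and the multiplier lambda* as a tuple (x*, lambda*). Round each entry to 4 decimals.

Form the Lagrangian:
  L(x, lambda) = (1/2) x^T Q x + c^T x + lambda^T (A x - b)
Stationarity (grad_x L = 0): Q x + c + A^T lambda = 0.
Primal feasibility: A x = b.

This gives the KKT block system:
  [ Q   A^T ] [ x     ]   [-c ]
  [ A    0  ] [ lambda ] = [ b ]

Solving the linear system:
  x*      = (0.3604, 2.2132, 0.4418)
  lambda* = (-3.8401, 0.4881)
  f(x*)   = 10.798

x* = (0.3604, 2.2132, 0.4418), lambda* = (-3.8401, 0.4881)


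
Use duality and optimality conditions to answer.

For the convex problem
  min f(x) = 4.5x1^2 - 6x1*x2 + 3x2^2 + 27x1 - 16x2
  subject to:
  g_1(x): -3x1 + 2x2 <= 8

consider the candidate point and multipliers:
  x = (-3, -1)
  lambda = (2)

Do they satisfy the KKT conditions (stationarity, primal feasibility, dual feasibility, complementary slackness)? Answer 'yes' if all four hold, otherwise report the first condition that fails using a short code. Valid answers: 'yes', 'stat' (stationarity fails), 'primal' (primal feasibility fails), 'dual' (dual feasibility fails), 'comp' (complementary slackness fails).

Gradient of f: grad f(x) = Q x + c = (6, -4)
Constraint values g_i(x) = a_i^T x - b_i:
  g_1((-3, -1)) = -1
Stationarity residual: grad f(x) + sum_i lambda_i a_i = (0, 0)
  -> stationarity OK
Primal feasibility (all g_i <= 0): OK
Dual feasibility (all lambda_i >= 0): OK
Complementary slackness (lambda_i * g_i(x) = 0 for all i): FAILS

Verdict: the first failing condition is complementary_slackness -> comp.

comp


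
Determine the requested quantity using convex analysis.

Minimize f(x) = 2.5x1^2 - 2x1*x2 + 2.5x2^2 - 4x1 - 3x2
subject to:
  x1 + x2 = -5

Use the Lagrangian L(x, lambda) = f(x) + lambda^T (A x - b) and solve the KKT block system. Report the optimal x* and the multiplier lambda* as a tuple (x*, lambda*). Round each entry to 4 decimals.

Form the Lagrangian:
  L(x, lambda) = (1/2) x^T Q x + c^T x + lambda^T (A x - b)
Stationarity (grad_x L = 0): Q x + c + A^T lambda = 0.
Primal feasibility: A x = b.

This gives the KKT block system:
  [ Q   A^T ] [ x     ]   [-c ]
  [ A    0  ] [ lambda ] = [ b ]

Solving the linear system:
  x*      = (-2.4286, -2.5714)
  lambda* = (11)
  f(x*)   = 36.2143

x* = (-2.4286, -2.5714), lambda* = (11)


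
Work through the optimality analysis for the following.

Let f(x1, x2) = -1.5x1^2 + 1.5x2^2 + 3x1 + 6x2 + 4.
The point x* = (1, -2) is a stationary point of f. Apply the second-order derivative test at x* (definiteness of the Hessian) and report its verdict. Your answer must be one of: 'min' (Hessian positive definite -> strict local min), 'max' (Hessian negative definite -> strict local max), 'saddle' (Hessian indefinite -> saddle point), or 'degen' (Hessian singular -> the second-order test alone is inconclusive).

Compute the Hessian H = grad^2 f:
  H = [[-3, 0], [0, 3]]
Verify stationarity: grad f(x*) = H x* + g = (0, 0).
Eigenvalues of H: -3, 3.
Eigenvalues have mixed signs, so H is indefinite -> x* is a saddle point.

saddle


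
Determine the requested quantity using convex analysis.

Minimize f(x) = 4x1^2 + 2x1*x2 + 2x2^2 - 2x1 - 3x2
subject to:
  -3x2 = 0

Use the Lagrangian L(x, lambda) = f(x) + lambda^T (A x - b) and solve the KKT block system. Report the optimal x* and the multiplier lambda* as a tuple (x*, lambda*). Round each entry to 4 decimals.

Form the Lagrangian:
  L(x, lambda) = (1/2) x^T Q x + c^T x + lambda^T (A x - b)
Stationarity (grad_x L = 0): Q x + c + A^T lambda = 0.
Primal feasibility: A x = b.

This gives the KKT block system:
  [ Q   A^T ] [ x     ]   [-c ]
  [ A    0  ] [ lambda ] = [ b ]

Solving the linear system:
  x*      = (0.25, 0)
  lambda* = (-0.8333)
  f(x*)   = -0.25

x* = (0.25, 0), lambda* = (-0.8333)


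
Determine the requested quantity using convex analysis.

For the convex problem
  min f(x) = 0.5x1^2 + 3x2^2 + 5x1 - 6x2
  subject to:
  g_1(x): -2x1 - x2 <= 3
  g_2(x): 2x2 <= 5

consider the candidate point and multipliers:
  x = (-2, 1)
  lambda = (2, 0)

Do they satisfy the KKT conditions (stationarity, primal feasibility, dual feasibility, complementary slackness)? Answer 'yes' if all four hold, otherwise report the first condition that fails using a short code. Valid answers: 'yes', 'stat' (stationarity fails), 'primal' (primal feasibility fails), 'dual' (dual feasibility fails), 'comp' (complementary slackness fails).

Gradient of f: grad f(x) = Q x + c = (3, 0)
Constraint values g_i(x) = a_i^T x - b_i:
  g_1((-2, 1)) = 0
  g_2((-2, 1)) = -3
Stationarity residual: grad f(x) + sum_i lambda_i a_i = (-1, -2)
  -> stationarity FAILS
Primal feasibility (all g_i <= 0): OK
Dual feasibility (all lambda_i >= 0): OK
Complementary slackness (lambda_i * g_i(x) = 0 for all i): OK

Verdict: the first failing condition is stationarity -> stat.

stat


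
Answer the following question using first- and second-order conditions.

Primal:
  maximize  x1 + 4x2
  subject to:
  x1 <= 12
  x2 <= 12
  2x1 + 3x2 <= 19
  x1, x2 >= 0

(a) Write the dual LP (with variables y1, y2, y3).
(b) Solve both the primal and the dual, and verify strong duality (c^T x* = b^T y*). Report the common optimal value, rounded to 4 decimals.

The standard primal-dual pair for 'max c^T x s.t. A x <= b, x >= 0' is:
  Dual:  min b^T y  s.t.  A^T y >= c,  y >= 0.

So the dual LP is:
  minimize  12y1 + 12y2 + 19y3
  subject to:
    y1 + 2y3 >= 1
    y2 + 3y3 >= 4
    y1, y2, y3 >= 0

Solving the primal: x* = (0, 6.3333).
  primal value c^T x* = 25.3333.
Solving the dual: y* = (0, 0, 1.3333).
  dual value b^T y* = 25.3333.
Strong duality: c^T x* = b^T y*. Confirmed.

25.3333


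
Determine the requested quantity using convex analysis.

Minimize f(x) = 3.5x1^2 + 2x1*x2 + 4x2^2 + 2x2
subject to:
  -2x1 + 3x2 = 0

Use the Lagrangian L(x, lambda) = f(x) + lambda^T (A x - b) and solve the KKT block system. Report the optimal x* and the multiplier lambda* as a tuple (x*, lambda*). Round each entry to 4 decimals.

Form the Lagrangian:
  L(x, lambda) = (1/2) x^T Q x + c^T x + lambda^T (A x - b)
Stationarity (grad_x L = 0): Q x + c + A^T lambda = 0.
Primal feasibility: A x = b.

This gives the KKT block system:
  [ Q   A^T ] [ x     ]   [-c ]
  [ A    0  ] [ lambda ] = [ b ]

Solving the linear system:
  x*      = (-0.1008, -0.0672)
  lambda* = (-0.4202)
  f(x*)   = -0.0672

x* = (-0.1008, -0.0672), lambda* = (-0.4202)


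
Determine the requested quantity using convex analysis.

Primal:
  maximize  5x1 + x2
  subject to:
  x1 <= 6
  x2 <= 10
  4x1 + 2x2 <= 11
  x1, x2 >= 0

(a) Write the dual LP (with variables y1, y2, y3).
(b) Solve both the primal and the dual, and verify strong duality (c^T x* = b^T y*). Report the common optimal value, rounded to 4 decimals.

The standard primal-dual pair for 'max c^T x s.t. A x <= b, x >= 0' is:
  Dual:  min b^T y  s.t.  A^T y >= c,  y >= 0.

So the dual LP is:
  minimize  6y1 + 10y2 + 11y3
  subject to:
    y1 + 4y3 >= 5
    y2 + 2y3 >= 1
    y1, y2, y3 >= 0

Solving the primal: x* = (2.75, 0).
  primal value c^T x* = 13.75.
Solving the dual: y* = (0, 0, 1.25).
  dual value b^T y* = 13.75.
Strong duality: c^T x* = b^T y*. Confirmed.

13.75


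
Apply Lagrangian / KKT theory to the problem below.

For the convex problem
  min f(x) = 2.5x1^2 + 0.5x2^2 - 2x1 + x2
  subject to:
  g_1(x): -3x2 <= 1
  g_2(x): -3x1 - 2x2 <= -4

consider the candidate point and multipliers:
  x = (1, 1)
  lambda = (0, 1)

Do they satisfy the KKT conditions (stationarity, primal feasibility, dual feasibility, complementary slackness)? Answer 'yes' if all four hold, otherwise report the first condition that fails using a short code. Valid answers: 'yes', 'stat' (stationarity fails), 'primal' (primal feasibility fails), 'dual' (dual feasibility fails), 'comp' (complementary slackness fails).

Gradient of f: grad f(x) = Q x + c = (3, 2)
Constraint values g_i(x) = a_i^T x - b_i:
  g_1((1, 1)) = -4
  g_2((1, 1)) = -1
Stationarity residual: grad f(x) + sum_i lambda_i a_i = (0, 0)
  -> stationarity OK
Primal feasibility (all g_i <= 0): OK
Dual feasibility (all lambda_i >= 0): OK
Complementary slackness (lambda_i * g_i(x) = 0 for all i): FAILS

Verdict: the first failing condition is complementary_slackness -> comp.

comp


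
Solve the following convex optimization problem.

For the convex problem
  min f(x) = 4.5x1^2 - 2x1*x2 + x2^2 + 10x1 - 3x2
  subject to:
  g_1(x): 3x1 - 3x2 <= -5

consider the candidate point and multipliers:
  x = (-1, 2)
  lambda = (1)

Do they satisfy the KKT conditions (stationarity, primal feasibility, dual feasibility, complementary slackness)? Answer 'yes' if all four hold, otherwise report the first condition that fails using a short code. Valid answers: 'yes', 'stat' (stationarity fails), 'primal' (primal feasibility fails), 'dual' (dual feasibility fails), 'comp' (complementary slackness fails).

Gradient of f: grad f(x) = Q x + c = (-3, 3)
Constraint values g_i(x) = a_i^T x - b_i:
  g_1((-1, 2)) = -4
Stationarity residual: grad f(x) + sum_i lambda_i a_i = (0, 0)
  -> stationarity OK
Primal feasibility (all g_i <= 0): OK
Dual feasibility (all lambda_i >= 0): OK
Complementary slackness (lambda_i * g_i(x) = 0 for all i): FAILS

Verdict: the first failing condition is complementary_slackness -> comp.

comp


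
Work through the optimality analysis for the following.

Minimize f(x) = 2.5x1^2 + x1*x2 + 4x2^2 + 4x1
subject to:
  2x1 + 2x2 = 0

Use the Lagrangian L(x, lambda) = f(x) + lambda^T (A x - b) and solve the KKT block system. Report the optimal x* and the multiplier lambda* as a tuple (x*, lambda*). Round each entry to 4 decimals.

Form the Lagrangian:
  L(x, lambda) = (1/2) x^T Q x + c^T x + lambda^T (A x - b)
Stationarity (grad_x L = 0): Q x + c + A^T lambda = 0.
Primal feasibility: A x = b.

This gives the KKT block system:
  [ Q   A^T ] [ x     ]   [-c ]
  [ A    0  ] [ lambda ] = [ b ]

Solving the linear system:
  x*      = (-0.3636, 0.3636)
  lambda* = (-1.2727)
  f(x*)   = -0.7273

x* = (-0.3636, 0.3636), lambda* = (-1.2727)
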